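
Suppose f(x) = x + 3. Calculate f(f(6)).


f(6) = 9
f(9) = 12

12


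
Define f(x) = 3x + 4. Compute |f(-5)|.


f(-5) = -11
|-11| = 11

11


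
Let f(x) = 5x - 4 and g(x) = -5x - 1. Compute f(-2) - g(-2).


f(-2) = -14
g(-2) = 9
Difference = -23

-23


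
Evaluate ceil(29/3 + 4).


29/3 = 9.6667
9.6667 + 4 = 13.6667
ceil(13.6667) = 14

14


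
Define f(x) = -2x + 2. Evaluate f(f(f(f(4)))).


f(4) = -6
f(-6) = 14
f(14) = -26
f(-26) = 54

54


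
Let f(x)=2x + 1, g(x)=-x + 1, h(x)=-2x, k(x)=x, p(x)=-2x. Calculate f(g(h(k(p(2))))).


p(2) = -4
k(-4) = -4
h(-4) = 8
g(8) = -7
f(-7) = -13

-13


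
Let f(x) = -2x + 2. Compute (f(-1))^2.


f(-1) = 4
(4)^2 = 16

16


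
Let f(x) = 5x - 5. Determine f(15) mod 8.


f(15) = 70
70 mod 8 = 6

6


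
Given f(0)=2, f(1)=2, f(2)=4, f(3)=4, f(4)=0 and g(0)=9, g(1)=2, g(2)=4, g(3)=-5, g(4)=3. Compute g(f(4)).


9


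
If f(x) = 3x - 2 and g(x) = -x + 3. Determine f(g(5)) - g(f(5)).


f(g(5)) = -8
g(f(5)) = -10
Difference = 2

2


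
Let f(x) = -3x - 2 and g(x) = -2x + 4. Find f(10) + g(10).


f(10) = -32
g(10) = -16
Sum = -48

-48


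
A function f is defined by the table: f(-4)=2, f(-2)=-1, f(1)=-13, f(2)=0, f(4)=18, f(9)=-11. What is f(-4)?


Reading from the table at x = -4

2


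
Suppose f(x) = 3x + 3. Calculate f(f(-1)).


f(-1) = 0
f(0) = 3

3


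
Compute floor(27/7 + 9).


27/7 = 3.8571
3.8571 + 9 = 12.8571
floor(12.8571) = 12

12


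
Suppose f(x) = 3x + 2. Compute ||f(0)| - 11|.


f(0) = 2
|2| = 2
|2 - 11| = 9

9


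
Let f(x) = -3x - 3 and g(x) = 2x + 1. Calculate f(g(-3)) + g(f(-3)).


f(g(-3)) = 12
g(f(-3)) = 13
Sum = 25

25


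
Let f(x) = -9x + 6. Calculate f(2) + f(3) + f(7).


f(2) = -12
f(3) = -21
f(7) = -57
Sum = -90

-90


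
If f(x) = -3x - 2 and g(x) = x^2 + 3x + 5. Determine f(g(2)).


g(2) = 15
f(15) = -47

-47


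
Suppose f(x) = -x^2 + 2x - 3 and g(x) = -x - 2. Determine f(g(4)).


-51


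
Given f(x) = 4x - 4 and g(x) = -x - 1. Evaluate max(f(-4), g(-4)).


f(-4) = -20
g(-4) = 3
max = 3

3


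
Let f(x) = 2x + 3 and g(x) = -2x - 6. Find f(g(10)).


g(10) = -26
f(-26) = -49

-49


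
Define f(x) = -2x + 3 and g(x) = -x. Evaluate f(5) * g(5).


f(5) = -7
g(5) = -5
Product = 35

35


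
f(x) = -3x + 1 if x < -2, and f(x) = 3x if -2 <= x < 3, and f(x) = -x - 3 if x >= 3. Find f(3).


3 satisfies x >= 3
f(3) = -6

-6


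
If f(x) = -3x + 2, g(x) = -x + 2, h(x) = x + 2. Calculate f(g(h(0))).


2


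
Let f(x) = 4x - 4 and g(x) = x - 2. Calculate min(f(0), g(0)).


-4


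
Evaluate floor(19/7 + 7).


19/7 = 2.7143
2.7143 + 7 = 9.7143
floor(9.7143) = 9

9


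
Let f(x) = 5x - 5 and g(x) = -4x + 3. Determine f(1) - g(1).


f(1) = 0
g(1) = -1
Difference = 1

1


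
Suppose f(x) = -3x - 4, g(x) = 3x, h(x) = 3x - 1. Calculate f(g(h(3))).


h(3) = 8
g(8) = 24
f(24) = -76

-76


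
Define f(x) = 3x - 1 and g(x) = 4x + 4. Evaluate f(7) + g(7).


f(7) = 20
g(7) = 32
Sum = 52

52


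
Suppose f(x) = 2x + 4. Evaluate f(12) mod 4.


f(12) = 28
28 mod 4 = 0

0


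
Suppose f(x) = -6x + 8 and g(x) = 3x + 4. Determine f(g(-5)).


74


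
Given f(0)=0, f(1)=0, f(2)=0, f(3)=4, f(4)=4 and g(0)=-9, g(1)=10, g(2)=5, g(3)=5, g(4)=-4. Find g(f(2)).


f(2) = 0
g(0) = -9

-9


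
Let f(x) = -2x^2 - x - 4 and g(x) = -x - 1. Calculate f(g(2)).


g(2) = -3
f(-3) = (-2)*(-3)^2 - 1*(-3) - 4 = -19

-19


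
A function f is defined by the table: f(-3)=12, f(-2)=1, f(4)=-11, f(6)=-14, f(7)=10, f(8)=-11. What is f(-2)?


Reading from the table at x = -2

1


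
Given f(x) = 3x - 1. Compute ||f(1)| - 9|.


f(1) = 2
|2| = 2
|2 - 9| = 7

7


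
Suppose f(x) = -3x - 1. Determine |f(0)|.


f(0) = -1
|-1| = 1

1


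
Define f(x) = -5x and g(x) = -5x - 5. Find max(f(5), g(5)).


f(5) = -25
g(5) = -30
max = -25

-25


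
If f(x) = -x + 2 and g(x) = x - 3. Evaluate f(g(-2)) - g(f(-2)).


f(g(-2)) = 7
g(f(-2)) = 1
Difference = 6

6


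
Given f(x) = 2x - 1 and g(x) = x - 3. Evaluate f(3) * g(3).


f(3) = 5
g(3) = 0
Product = 0

0


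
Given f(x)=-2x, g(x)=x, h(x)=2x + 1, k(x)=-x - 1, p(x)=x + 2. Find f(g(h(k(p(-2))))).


p(-2) = 0
k(0) = -1
h(-1) = -1
g(-1) = -1
f(-1) = 2

2


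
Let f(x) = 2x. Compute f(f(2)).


f(2) = 4
f(4) = 8

8


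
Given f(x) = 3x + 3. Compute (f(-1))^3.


f(-1) = 0
(0)^3 = 0

0


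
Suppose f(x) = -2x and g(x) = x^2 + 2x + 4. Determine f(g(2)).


g(2) = 12
f(12) = -24

-24


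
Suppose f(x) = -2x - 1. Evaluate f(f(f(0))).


f(0) = -1
f(-1) = 1
f(1) = -3

-3


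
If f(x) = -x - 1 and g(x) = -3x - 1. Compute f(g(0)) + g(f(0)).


f(g(0)) = 0
g(f(0)) = 2
Sum = 2

2


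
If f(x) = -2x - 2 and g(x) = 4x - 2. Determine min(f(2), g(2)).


f(2) = -6
g(2) = 6
min = -6

-6


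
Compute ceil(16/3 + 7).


16/3 = 5.3333
5.3333 + 7 = 12.3333
ceil(12.3333) = 13

13


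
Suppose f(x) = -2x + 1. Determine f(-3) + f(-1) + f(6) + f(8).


f(-3) = 7
f(-1) = 3
f(6) = -11
f(8) = -15
Sum = -16

-16


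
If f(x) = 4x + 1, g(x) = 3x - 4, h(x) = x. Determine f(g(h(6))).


h(6) = 6
g(6) = 14
f(14) = 57

57


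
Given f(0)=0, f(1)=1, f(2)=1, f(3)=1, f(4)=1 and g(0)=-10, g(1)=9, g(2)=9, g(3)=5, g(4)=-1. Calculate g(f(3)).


f(3) = 1
g(1) = 9

9


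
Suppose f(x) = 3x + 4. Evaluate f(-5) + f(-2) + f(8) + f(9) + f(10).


80


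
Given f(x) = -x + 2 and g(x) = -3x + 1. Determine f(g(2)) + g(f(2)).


f(g(2)) = 7
g(f(2)) = 1
Sum = 8

8


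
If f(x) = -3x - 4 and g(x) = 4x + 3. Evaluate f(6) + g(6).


5


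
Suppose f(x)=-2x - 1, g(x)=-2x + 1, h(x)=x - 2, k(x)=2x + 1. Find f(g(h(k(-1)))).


k(-1) = -1
h(-1) = -3
g(-3) = 7
f(7) = -15

-15


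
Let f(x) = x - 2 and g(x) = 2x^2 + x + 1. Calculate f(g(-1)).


g(-1) = 2
f(2) = 0

0


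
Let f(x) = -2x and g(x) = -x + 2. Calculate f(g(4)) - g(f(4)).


f(g(4)) = 4
g(f(4)) = 10
Difference = -6

-6


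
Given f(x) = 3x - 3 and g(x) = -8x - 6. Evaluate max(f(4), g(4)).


f(4) = 9
g(4) = -38
max = 9

9


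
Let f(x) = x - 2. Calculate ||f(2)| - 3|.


3


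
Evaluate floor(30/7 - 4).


30/7 = 4.2857
4.2857 - 4 = 0.2857
floor(0.2857) = 0

0


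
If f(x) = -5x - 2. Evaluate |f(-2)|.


f(-2) = 8
|8| = 8

8


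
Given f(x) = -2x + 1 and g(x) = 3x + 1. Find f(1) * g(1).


f(1) = -1
g(1) = 4
Product = -4

-4


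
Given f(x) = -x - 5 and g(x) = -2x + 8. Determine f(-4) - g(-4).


f(-4) = -1
g(-4) = 16
Difference = -17

-17


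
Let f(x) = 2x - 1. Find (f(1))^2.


f(1) = 1
(1)^2 = 1

1


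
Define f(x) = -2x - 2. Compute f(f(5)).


f(5) = -12
f(-12) = 22

22


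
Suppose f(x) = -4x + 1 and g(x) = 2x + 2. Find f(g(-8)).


g(-8) = -14
f(-14) = 57

57


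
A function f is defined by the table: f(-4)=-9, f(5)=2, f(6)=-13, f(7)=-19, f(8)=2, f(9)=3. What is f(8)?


Reading from the table at x = 8

2


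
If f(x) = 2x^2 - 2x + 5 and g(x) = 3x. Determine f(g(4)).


269


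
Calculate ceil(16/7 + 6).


16/7 = 2.2857
2.2857 + 6 = 8.2857
ceil(8.2857) = 9

9


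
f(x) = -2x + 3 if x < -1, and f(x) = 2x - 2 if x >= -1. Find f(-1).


-1 satisfies x >= -1
f(-1) = -4

-4


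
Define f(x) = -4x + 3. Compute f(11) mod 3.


f(11) = -41
-41 mod 3 = 1

1


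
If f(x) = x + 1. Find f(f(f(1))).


f(1) = 2
f(2) = 3
f(3) = 4

4


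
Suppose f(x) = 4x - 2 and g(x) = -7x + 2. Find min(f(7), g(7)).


-47


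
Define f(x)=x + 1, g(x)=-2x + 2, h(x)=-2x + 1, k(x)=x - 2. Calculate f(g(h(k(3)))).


k(3) = 1
h(1) = -1
g(-1) = 4
f(4) = 5

5


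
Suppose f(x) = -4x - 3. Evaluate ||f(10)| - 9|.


f(10) = -43
|-43| = 43
|43 - 9| = 34

34


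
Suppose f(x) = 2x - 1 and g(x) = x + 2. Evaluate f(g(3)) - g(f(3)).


f(g(3)) = 9
g(f(3)) = 7
Difference = 2

2


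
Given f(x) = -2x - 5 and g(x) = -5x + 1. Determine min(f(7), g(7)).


f(7) = -19
g(7) = -34
min = -34

-34


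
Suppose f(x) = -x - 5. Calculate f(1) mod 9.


f(1) = -6
-6 mod 9 = 3

3


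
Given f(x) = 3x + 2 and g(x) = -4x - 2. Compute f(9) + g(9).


f(9) = 29
g(9) = -38
Sum = -9

-9


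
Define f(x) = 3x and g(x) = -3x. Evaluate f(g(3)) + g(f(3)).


f(g(3)) = -27
g(f(3)) = -27
Sum = -54

-54


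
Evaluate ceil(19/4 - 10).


19/4 = 4.75
4.75 - 10 = -5.25
ceil(-5.25) = -5

-5


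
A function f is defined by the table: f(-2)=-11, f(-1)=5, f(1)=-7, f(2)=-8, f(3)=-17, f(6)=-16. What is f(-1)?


Reading from the table at x = -1

5


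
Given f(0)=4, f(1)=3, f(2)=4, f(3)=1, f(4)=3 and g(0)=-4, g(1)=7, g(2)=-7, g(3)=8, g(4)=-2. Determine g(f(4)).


f(4) = 3
g(3) = 8

8


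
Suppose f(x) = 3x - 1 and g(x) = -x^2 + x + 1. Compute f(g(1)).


g(1) = 1
f(1) = 2

2


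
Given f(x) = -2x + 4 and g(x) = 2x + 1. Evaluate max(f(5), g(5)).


f(5) = -6
g(5) = 11
max = 11

11


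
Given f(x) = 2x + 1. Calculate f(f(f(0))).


f(0) = 1
f(1) = 3
f(3) = 7

7


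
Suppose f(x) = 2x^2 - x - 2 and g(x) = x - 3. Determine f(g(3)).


g(3) = 0
f(0) = 2*(0)^2 - 1*(0) - 2 = -2

-2


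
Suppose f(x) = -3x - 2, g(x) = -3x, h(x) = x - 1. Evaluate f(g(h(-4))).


h(-4) = -5
g(-5) = 15
f(15) = -47

-47


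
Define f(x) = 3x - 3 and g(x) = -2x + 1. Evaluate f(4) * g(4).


f(4) = 9
g(4) = -7
Product = -63

-63


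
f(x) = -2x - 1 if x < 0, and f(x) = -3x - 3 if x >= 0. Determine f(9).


9 satisfies x >= 0
f(9) = -30

-30


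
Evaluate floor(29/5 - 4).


29/5 = 5.8
5.8 - 4 = 1.8
floor(1.8) = 1

1


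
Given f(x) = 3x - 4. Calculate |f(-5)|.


f(-5) = -19
|-19| = 19

19


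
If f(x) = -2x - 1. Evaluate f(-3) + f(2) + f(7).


f(-3) = 5
f(2) = -5
f(7) = -15
Sum = -15

-15


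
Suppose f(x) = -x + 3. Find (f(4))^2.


1


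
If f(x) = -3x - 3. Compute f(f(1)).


15


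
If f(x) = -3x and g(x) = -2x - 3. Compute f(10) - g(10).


f(10) = -30
g(10) = -23
Difference = -7

-7


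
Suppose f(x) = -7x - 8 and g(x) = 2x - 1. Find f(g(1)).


g(1) = 1
f(1) = -15

-15


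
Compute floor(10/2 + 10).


15


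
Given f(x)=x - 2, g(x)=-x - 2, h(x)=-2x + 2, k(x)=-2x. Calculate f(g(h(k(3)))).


k(3) = -6
h(-6) = 14
g(14) = -16
f(-16) = -18

-18


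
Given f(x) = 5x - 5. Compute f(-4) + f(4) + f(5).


f(-4) = -25
f(4) = 15
f(5) = 20
Sum = 10

10


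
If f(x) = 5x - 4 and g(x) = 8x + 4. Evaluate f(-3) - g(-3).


f(-3) = -19
g(-3) = -20
Difference = 1

1


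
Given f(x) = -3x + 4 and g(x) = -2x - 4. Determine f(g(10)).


g(10) = -24
f(-24) = 76

76


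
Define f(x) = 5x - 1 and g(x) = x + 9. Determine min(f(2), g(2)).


f(2) = 9
g(2) = 11
min = 9

9


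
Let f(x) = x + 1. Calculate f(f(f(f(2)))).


f(2) = 3
f(3) = 4
f(4) = 5
f(5) = 6

6


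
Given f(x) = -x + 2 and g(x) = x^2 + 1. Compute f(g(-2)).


g(-2) = 5
f(5) = -3

-3


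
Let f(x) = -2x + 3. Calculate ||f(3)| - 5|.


f(3) = -3
|-3| = 3
|3 - 5| = 2

2


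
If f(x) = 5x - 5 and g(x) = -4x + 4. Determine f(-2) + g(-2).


f(-2) = -15
g(-2) = 12
Sum = -3

-3


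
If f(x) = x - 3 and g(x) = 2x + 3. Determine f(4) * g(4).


f(4) = 1
g(4) = 11
Product = 11

11


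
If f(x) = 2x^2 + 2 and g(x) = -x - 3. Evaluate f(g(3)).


g(3) = -6
f(-6) = 2*(-6)^2 + 2 = 74

74


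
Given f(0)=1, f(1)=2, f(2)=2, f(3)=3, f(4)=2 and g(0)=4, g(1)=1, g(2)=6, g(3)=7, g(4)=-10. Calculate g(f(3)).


f(3) = 3
g(3) = 7

7


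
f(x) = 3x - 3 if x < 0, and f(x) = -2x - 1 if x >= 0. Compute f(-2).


-2 satisfies x < 0
f(-2) = -9

-9


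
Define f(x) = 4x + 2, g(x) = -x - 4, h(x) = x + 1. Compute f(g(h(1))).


-22


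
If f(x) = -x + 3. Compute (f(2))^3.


f(2) = 1
(1)^3 = 1

1


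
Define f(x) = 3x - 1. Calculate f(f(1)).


f(1) = 2
f(2) = 5

5


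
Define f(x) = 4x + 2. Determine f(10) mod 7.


0


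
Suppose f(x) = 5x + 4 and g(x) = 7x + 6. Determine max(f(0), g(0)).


f(0) = 4
g(0) = 6
max = 6

6


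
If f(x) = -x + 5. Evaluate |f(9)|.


4


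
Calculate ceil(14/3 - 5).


14/3 = 4.6667
4.6667 - 5 = -0.3333
ceil(-0.3333) = 0

0


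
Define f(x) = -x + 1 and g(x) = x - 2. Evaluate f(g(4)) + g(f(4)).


f(g(4)) = -1
g(f(4)) = -5
Sum = -6

-6


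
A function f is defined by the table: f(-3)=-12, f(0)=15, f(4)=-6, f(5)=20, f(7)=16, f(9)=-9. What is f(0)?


Reading from the table at x = 0

15


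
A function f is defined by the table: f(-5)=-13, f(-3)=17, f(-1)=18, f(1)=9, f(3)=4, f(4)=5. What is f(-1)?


Reading from the table at x = -1

18


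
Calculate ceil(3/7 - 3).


3/7 = 0.4286
0.4286 - 3 = -2.5714
ceil(-2.5714) = -2

-2


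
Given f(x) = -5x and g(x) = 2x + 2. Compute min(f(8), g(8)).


f(8) = -40
g(8) = 18
min = -40

-40


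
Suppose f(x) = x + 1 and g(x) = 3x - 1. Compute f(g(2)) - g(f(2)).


f(g(2)) = 6
g(f(2)) = 8
Difference = -2

-2


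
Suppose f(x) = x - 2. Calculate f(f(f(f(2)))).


f(2) = 0
f(0) = -2
f(-2) = -4
f(-4) = -6

-6


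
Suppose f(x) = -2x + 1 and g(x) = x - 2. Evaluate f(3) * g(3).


f(3) = -5
g(3) = 1
Product = -5

-5


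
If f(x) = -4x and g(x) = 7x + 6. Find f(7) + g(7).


f(7) = -28
g(7) = 55
Sum = 27

27


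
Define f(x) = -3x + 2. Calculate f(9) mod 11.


f(9) = -25
-25 mod 11 = 8

8


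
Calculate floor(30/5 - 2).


30/5 = 6
6 - 2 = 4
floor(4) = 4

4


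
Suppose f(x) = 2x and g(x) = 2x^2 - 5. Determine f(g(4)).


54


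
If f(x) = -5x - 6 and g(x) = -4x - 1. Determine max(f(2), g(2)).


f(2) = -16
g(2) = -9
max = -9

-9


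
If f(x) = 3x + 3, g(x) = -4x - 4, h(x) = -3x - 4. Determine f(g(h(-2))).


h(-2) = 2
g(2) = -12
f(-12) = -33

-33


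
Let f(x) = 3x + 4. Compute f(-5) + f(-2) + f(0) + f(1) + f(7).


23


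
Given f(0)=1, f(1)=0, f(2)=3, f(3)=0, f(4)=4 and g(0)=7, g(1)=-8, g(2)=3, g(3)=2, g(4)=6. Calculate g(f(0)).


f(0) = 1
g(1) = -8

-8


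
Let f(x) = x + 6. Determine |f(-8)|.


f(-8) = -2
|-2| = 2

2


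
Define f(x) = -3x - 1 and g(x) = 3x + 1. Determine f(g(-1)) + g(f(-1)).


f(g(-1)) = 5
g(f(-1)) = 7
Sum = 12

12


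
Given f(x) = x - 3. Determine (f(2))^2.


f(2) = -1
(-1)^2 = 1

1


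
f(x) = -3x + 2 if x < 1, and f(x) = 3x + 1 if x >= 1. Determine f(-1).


-1 satisfies x < 1
f(-1) = 5

5


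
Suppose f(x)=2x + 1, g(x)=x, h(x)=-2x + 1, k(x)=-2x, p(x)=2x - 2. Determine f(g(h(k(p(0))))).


p(0) = -2
k(-2) = 4
h(4) = -7
g(-7) = -7
f(-7) = -13

-13


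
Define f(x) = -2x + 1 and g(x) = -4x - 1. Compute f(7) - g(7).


f(7) = -13
g(7) = -29
Difference = 16

16


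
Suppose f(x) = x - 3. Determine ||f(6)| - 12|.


f(6) = 3
|3| = 3
|3 - 12| = 9

9


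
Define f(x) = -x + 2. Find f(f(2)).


2


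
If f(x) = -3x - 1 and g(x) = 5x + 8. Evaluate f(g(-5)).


g(-5) = -17
f(-17) = 50

50


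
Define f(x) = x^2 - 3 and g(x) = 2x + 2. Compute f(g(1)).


g(1) = 4
f(4) = 1*(4)^2 - 3 = 13

13


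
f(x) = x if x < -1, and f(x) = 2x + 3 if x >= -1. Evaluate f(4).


4 satisfies x >= -1
f(4) = 11

11


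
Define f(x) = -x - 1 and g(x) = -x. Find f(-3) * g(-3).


6


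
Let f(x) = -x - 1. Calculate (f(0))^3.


f(0) = -1
(-1)^3 = -1

-1


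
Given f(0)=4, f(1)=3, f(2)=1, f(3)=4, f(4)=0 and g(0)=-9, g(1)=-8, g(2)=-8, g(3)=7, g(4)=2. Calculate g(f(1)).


7


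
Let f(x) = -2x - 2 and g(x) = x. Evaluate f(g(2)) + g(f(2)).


f(g(2)) = -6
g(f(2)) = -6
Sum = -12

-12


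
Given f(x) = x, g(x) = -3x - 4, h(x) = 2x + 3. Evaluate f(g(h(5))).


h(5) = 13
g(13) = -43
f(-43) = -43

-43


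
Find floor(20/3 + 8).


20/3 = 6.6667
6.6667 + 8 = 14.6667
floor(14.6667) = 14

14


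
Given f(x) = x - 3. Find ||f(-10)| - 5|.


f(-10) = -13
|-13| = 13
|13 - 5| = 8

8


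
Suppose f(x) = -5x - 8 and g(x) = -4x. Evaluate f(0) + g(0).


f(0) = -8
g(0) = 0
Sum = -8

-8


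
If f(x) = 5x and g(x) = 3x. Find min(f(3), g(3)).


9


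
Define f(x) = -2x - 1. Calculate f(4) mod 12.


3


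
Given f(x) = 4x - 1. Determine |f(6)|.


f(6) = 23
|23| = 23

23


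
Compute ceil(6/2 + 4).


6/2 = 3
3 + 4 = 7
ceil(7) = 7

7


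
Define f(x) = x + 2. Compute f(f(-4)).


f(-4) = -2
f(-2) = 0

0


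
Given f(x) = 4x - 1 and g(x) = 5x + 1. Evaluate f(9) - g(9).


-11


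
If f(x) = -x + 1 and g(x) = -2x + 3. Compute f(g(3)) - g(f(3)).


f(g(3)) = 4
g(f(3)) = 7
Difference = -3

-3


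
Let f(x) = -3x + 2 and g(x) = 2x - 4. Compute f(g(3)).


g(3) = 2
f(2) = -4

-4


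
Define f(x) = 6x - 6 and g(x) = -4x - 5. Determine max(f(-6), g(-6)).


f(-6) = -42
g(-6) = 19
max = 19

19


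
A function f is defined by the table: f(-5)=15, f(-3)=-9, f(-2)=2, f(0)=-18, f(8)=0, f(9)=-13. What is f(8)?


Reading from the table at x = 8

0


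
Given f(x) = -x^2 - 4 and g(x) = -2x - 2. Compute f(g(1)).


g(1) = -4
f(-4) = (-1)*(-4)^2 - 4 = -20

-20


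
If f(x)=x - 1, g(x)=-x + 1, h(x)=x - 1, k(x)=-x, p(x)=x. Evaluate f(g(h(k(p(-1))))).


p(-1) = -1
k(-1) = 1
h(1) = 0
g(0) = 1
f(1) = 0

0


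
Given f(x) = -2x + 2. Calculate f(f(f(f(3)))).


38


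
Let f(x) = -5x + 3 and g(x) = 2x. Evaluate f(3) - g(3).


-18


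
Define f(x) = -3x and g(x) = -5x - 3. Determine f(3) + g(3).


f(3) = -9
g(3) = -18
Sum = -27

-27


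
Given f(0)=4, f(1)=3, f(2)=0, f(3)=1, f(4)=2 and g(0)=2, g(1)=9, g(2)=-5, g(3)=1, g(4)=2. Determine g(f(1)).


f(1) = 3
g(3) = 1

1


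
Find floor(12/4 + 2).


5


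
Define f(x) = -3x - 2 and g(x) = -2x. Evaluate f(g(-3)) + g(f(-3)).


-34


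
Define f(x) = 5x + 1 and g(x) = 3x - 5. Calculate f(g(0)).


g(0) = -5
f(-5) = -24

-24


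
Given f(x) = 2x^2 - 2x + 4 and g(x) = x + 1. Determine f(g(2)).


16


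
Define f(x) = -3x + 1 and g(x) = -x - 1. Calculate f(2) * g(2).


f(2) = -5
g(2) = -3
Product = 15

15


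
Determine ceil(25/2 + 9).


25/2 = 12.5
12.5 + 9 = 21.5
ceil(21.5) = 22

22


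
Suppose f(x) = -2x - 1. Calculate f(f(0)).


1


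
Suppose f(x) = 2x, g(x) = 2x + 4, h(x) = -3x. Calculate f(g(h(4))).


-40


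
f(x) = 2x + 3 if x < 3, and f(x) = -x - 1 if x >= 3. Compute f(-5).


-5 satisfies x < 3
f(-5) = -7

-7


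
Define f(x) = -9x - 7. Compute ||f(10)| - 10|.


f(10) = -97
|-97| = 97
|97 - 10| = 87

87


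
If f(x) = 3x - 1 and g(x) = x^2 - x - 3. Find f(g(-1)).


g(-1) = -1
f(-1) = -4

-4


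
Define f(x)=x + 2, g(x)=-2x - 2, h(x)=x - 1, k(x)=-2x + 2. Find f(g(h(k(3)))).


k(3) = -4
h(-4) = -5
g(-5) = 8
f(8) = 10

10


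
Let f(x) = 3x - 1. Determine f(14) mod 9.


f(14) = 41
41 mod 9 = 5

5


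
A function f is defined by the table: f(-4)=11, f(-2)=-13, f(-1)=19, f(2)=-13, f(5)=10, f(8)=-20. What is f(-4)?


11


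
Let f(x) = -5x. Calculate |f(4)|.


f(4) = -20
|-20| = 20

20


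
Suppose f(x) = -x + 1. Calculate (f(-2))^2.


9


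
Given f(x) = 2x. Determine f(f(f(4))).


f(4) = 8
f(8) = 16
f(16) = 32

32


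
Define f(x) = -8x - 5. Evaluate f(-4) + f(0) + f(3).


f(-4) = 27
f(0) = -5
f(3) = -29
Sum = -7

-7


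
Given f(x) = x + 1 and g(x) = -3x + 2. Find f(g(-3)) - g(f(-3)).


4


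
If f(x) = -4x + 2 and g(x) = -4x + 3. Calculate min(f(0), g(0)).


f(0) = 2
g(0) = 3
min = 2

2


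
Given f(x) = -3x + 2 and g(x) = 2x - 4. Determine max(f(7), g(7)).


f(7) = -19
g(7) = 10
max = 10

10


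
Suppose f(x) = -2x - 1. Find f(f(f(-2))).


13


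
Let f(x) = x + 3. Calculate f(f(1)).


f(1) = 4
f(4) = 7

7


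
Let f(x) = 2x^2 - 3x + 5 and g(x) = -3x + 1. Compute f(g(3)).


g(3) = -8
f(-8) = 2*(-8)^2 - 3*(-8) + 5 = 157

157


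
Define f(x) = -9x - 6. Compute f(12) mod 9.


f(12) = -114
-114 mod 9 = 3

3


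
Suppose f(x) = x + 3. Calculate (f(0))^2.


9


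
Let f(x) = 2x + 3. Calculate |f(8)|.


19


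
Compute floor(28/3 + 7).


16


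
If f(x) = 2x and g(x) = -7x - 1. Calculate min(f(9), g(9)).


f(9) = 18
g(9) = -64
min = -64

-64


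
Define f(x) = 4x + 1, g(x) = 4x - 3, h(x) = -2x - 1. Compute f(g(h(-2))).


h(-2) = 3
g(3) = 9
f(9) = 37

37


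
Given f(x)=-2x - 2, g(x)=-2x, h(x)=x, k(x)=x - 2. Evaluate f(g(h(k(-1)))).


k(-1) = -3
h(-3) = -3
g(-3) = 6
f(6) = -14

-14


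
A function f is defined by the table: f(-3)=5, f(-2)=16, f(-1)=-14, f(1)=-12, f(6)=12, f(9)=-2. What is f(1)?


Reading from the table at x = 1

-12


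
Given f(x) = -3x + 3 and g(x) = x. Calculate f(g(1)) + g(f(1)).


f(g(1)) = 0
g(f(1)) = 0
Sum = 0

0


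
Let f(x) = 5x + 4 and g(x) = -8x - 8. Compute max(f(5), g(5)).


f(5) = 29
g(5) = -48
max = 29

29


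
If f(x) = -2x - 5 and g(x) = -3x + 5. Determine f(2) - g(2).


-8


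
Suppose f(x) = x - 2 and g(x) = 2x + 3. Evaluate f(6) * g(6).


f(6) = 4
g(6) = 15
Product = 60

60


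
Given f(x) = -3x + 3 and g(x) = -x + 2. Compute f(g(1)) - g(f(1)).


f(g(1)) = 0
g(f(1)) = 2
Difference = -2

-2


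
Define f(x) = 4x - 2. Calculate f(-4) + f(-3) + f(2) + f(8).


f(-4) = -18
f(-3) = -14
f(2) = 6
f(8) = 30
Sum = 4

4


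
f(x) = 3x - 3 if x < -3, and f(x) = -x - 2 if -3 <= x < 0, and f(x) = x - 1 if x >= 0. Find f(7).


7 satisfies x >= 0
f(7) = 6

6


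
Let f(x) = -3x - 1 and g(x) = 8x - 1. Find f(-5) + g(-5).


f(-5) = 14
g(-5) = -41
Sum = -27

-27


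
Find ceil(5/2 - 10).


5/2 = 2.5
2.5 - 10 = -7.5
ceil(-7.5) = -7

-7


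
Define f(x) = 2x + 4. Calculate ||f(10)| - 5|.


19


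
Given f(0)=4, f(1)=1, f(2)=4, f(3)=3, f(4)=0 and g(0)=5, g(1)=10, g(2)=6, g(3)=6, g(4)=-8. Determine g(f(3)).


f(3) = 3
g(3) = 6

6


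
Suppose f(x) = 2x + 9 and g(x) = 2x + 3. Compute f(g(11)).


g(11) = 25
f(25) = 59

59


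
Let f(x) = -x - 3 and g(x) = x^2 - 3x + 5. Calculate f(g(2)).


g(2) = 3
f(3) = -6

-6


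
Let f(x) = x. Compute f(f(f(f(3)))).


f(3) = 3
f(3) = 3
f(3) = 3
f(3) = 3

3


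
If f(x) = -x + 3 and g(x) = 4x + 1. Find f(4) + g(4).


f(4) = -1
g(4) = 17
Sum = 16

16


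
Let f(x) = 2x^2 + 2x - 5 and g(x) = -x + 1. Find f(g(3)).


g(3) = -2
f(-2) = 2*(-2)^2 + 2*(-2) - 5 = -1

-1


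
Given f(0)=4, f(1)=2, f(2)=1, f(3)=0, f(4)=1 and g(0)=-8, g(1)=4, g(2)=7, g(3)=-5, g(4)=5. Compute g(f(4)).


f(4) = 1
g(1) = 4

4


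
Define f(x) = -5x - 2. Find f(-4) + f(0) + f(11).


f(-4) = 18
f(0) = -2
f(11) = -57
Sum = -41

-41


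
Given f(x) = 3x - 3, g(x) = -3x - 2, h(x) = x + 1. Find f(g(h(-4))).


h(-4) = -3
g(-3) = 7
f(7) = 18

18


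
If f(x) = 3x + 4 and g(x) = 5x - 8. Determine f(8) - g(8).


-4


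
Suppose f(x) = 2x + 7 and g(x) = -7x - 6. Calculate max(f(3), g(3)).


f(3) = 13
g(3) = -27
max = 13

13


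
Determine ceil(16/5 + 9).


16/5 = 3.2
3.2 + 9 = 12.2
ceil(12.2) = 13

13


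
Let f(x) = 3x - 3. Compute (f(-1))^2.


f(-1) = -6
(-6)^2 = 36

36


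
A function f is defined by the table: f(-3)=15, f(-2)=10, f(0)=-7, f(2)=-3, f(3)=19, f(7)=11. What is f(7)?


Reading from the table at x = 7

11


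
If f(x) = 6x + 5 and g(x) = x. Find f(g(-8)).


g(-8) = -8
f(-8) = -43

-43


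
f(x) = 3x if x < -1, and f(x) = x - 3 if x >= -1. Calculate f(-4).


-4 satisfies x < -1
f(-4) = -12

-12


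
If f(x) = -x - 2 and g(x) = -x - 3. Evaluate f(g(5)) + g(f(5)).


10


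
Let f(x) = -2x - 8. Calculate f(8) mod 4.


0


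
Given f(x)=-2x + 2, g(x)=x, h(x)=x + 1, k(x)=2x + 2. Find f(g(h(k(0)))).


k(0) = 2
h(2) = 3
g(3) = 3
f(3) = -4

-4


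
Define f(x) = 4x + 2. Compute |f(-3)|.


10


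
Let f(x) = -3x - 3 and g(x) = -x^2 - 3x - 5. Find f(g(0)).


g(0) = -5
f(-5) = 12

12


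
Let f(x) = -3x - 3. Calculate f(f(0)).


f(0) = -3
f(-3) = 6

6


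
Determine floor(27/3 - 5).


27/3 = 9
9 - 5 = 4
floor(4) = 4

4


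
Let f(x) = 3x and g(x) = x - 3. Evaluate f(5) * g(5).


30


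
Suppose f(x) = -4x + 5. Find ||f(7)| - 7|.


16


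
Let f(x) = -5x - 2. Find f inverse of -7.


Solve -5x - 2 = -7
x = (-7 + 2) / (-5) = 1

1


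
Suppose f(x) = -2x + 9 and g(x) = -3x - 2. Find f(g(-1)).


g(-1) = 1
f(1) = 7

7


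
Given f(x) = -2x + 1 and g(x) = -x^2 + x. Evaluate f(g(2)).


5


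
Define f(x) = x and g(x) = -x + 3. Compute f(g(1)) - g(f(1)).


f(g(1)) = 2
g(f(1)) = 2
Difference = 0

0


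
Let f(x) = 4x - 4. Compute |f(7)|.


f(7) = 24
|24| = 24

24


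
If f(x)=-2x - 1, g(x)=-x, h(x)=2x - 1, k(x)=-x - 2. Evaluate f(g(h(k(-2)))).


k(-2) = 0
h(0) = -1
g(-1) = 1
f(1) = -3

-3


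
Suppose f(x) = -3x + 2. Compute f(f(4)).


f(4) = -10
f(-10) = 32

32


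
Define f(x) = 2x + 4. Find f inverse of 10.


Solve 2x + 4 = 10
x = (10 - 4) / 2 = 3

3


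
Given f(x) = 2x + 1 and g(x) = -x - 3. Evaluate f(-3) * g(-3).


f(-3) = -5
g(-3) = 0
Product = 0

0


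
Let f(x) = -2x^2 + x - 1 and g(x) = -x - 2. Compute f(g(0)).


g(0) = -2
f(-2) = (-2)*(-2)^2 + 1*(-2) - 1 = -11

-11


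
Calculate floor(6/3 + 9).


6/3 = 2
2 + 9 = 11
floor(11) = 11

11


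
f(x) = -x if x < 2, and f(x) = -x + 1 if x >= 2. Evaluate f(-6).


-6 satisfies x < 2
f(-6) = 6

6


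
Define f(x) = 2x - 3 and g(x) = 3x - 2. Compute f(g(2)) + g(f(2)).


6


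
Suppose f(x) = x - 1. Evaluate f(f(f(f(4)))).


0


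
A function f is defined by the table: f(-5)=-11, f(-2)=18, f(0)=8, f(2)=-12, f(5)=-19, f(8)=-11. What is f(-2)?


Reading from the table at x = -2

18


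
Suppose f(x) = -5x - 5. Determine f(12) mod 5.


f(12) = -65
-65 mod 5 = 0

0


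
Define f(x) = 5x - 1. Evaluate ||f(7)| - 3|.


f(7) = 34
|34| = 34
|34 - 3| = 31

31


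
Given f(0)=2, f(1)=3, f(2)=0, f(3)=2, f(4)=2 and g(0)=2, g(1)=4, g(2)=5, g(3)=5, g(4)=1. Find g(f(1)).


f(1) = 3
g(3) = 5

5


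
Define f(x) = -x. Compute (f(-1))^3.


f(-1) = 1
(1)^3 = 1

1


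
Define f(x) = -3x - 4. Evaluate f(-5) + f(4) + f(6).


f(-5) = 11
f(4) = -16
f(6) = -22
Sum = -27

-27


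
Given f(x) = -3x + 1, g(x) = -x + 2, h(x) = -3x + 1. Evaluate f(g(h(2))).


h(2) = -5
g(-5) = 7
f(7) = -20

-20


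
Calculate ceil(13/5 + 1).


13/5 = 2.6
2.6 + 1 = 3.6
ceil(3.6) = 4

4


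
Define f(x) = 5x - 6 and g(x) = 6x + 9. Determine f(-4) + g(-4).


f(-4) = -26
g(-4) = -15
Sum = -41

-41


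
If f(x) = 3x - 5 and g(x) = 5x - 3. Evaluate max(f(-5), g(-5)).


f(-5) = -20
g(-5) = -28
max = -20

-20


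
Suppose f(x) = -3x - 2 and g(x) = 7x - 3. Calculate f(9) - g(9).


f(9) = -29
g(9) = 60
Difference = -89

-89


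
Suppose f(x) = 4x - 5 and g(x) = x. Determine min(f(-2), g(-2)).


-13


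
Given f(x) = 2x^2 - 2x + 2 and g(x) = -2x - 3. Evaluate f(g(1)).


g(1) = -5
f(-5) = 2*(-5)^2 - 2*(-5) + 2 = 62

62


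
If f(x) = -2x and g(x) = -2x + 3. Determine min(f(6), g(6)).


f(6) = -12
g(6) = -9
min = -12

-12


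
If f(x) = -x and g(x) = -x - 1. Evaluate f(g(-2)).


g(-2) = 1
f(1) = -1

-1


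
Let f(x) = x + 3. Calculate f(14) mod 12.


f(14) = 17
17 mod 12 = 5

5


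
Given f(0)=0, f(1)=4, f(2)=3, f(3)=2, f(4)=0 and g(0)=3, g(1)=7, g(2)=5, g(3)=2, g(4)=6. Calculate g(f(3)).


f(3) = 2
g(2) = 5

5


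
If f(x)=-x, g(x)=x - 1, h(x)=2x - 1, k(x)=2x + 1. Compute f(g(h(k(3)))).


-12


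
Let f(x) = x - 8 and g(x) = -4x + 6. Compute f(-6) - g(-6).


f(-6) = -14
g(-6) = 30
Difference = -44

-44


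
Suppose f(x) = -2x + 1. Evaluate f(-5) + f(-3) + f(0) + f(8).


f(-5) = 11
f(-3) = 7
f(0) = 1
f(8) = -15
Sum = 4

4


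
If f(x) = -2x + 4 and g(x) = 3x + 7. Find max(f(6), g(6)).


f(6) = -8
g(6) = 25
max = 25

25


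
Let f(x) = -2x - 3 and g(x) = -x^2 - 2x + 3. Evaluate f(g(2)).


g(2) = -5
f(-5) = 7

7


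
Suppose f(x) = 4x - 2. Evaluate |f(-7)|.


30


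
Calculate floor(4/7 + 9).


4/7 = 0.5714
0.5714 + 9 = 9.5714
floor(9.5714) = 9

9


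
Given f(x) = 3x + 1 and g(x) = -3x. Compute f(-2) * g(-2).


f(-2) = -5
g(-2) = 6
Product = -30

-30


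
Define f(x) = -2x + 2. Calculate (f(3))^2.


f(3) = -4
(-4)^2 = 16

16


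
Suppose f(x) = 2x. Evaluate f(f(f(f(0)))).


f(0) = 0
f(0) = 0
f(0) = 0
f(0) = 0

0


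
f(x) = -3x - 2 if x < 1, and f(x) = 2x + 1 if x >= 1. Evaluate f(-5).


-5 satisfies x < 1
f(-5) = 13

13


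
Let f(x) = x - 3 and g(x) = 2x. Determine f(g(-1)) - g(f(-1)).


f(g(-1)) = -5
g(f(-1)) = -8
Difference = 3

3


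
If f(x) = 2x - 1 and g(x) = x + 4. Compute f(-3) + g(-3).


f(-3) = -7
g(-3) = 1
Sum = -6

-6


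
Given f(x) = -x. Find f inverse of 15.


Solve -x = 15
x = (15) / (-1) = -15

-15


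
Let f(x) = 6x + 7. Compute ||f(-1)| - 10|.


f(-1) = 1
|1| = 1
|1 - 10| = 9

9


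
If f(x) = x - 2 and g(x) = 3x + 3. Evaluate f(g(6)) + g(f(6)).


f(g(6)) = 19
g(f(6)) = 15
Sum = 34

34


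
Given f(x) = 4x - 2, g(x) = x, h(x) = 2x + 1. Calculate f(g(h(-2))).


h(-2) = -3
g(-3) = -3
f(-3) = -14

-14


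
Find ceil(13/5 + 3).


13/5 = 2.6
2.6 + 3 = 5.6
ceil(5.6) = 6

6


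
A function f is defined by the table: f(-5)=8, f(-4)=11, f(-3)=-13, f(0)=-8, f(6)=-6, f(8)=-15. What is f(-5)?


Reading from the table at x = -5

8


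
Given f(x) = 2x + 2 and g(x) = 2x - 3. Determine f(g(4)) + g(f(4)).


f(g(4)) = 12
g(f(4)) = 17
Sum = 29

29


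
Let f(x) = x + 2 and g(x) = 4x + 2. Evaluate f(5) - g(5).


f(5) = 7
g(5) = 22
Difference = -15

-15


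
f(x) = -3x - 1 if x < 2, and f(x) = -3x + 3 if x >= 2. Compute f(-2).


-2 satisfies x < 2
f(-2) = 5

5


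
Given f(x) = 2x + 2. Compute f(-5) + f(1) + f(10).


f(-5) = -8
f(1) = 4
f(10) = 22
Sum = 18

18


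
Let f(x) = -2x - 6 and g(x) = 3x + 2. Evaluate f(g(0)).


g(0) = 2
f(2) = -10

-10


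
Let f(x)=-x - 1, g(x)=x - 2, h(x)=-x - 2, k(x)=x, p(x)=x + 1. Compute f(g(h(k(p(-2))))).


p(-2) = -1
k(-1) = -1
h(-1) = -1
g(-1) = -3
f(-3) = 2

2


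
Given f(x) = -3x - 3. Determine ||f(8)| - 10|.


f(8) = -27
|-27| = 27
|27 - 10| = 17

17


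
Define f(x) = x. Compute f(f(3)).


f(3) = 3
f(3) = 3

3


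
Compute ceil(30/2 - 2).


30/2 = 15
15 - 2 = 13
ceil(13) = 13

13


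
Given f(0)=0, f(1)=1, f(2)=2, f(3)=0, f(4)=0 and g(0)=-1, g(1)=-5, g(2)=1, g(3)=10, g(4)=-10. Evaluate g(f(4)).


f(4) = 0
g(0) = -1

-1


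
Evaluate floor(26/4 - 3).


26/4 = 6.5
6.5 - 3 = 3.5
floor(3.5) = 3

3


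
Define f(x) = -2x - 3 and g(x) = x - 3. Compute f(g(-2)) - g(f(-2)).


f(g(-2)) = 7
g(f(-2)) = -2
Difference = 9

9


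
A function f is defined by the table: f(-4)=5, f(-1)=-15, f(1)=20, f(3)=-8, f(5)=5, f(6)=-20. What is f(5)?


Reading from the table at x = 5

5


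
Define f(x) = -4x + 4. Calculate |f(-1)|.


f(-1) = 8
|8| = 8

8


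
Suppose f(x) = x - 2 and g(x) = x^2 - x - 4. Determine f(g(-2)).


0


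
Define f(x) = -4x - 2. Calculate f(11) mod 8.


2


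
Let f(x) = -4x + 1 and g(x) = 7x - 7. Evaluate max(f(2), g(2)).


7


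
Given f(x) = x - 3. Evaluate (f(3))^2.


f(3) = 0
(0)^2 = 0

0


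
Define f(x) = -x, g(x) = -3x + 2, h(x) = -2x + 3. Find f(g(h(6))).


h(6) = -9
g(-9) = 29
f(29) = -29

-29


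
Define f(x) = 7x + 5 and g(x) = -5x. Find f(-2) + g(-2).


f(-2) = -9
g(-2) = 10
Sum = 1

1


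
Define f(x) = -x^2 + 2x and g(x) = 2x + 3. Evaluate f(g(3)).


g(3) = 9
f(9) = (-1)*(9)^2 + 2*(9) = -63

-63


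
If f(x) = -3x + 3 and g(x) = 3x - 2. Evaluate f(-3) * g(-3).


f(-3) = 12
g(-3) = -11
Product = -132

-132


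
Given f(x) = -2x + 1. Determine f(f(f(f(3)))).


f(3) = -5
f(-5) = 11
f(11) = -21
f(-21) = 43

43


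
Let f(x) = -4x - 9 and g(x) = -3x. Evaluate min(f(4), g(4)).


f(4) = -25
g(4) = -12
min = -25

-25


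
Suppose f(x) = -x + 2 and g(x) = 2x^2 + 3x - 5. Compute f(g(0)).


g(0) = -5
f(-5) = 7

7


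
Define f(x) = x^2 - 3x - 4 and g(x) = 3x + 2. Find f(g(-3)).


66


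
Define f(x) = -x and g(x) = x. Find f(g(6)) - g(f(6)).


f(g(6)) = -6
g(f(6)) = -6
Difference = 0

0


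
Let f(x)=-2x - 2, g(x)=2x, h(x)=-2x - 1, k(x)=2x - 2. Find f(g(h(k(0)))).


-14


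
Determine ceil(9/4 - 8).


-5


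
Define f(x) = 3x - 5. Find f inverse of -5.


Solve 3x - 5 = -5
x = (-5 + 5) / 3 = 0

0


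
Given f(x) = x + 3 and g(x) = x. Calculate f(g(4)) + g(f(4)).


f(g(4)) = 7
g(f(4)) = 7
Sum = 14

14


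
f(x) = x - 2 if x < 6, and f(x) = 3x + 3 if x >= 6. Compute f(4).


4 satisfies x < 6
f(4) = 2

2


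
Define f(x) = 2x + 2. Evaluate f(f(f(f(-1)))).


f(-1) = 0
f(0) = 2
f(2) = 6
f(6) = 14

14


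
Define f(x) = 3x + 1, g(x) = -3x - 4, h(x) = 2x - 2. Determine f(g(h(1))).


-11


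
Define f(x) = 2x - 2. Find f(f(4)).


f(4) = 6
f(6) = 10

10


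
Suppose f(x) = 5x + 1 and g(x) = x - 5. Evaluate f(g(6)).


g(6) = 1
f(1) = 6

6


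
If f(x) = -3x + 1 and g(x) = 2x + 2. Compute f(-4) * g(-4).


f(-4) = 13
g(-4) = -6
Product = -78

-78


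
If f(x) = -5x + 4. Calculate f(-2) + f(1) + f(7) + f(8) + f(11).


f(-2) = 14
f(1) = -1
f(7) = -31
f(8) = -36
f(11) = -51
Sum = -105

-105


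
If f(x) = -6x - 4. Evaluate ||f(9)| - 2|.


f(9) = -58
|-58| = 58
|58 - 2| = 56

56


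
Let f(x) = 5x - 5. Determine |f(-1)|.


f(-1) = -10
|-10| = 10

10


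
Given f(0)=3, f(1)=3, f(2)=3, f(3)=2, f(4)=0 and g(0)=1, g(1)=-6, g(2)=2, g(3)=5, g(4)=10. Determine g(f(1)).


f(1) = 3
g(3) = 5

5


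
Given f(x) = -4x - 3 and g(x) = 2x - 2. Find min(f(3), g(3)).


f(3) = -15
g(3) = 4
min = -15

-15


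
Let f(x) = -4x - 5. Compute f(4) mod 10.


f(4) = -21
-21 mod 10 = 9

9


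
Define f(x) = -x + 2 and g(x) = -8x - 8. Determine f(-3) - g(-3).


f(-3) = 5
g(-3) = 16
Difference = -11

-11


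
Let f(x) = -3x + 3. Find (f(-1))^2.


36


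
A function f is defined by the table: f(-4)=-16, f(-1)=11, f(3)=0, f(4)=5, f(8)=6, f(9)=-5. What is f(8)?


Reading from the table at x = 8

6


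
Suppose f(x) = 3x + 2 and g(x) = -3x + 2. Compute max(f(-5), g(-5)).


f(-5) = -13
g(-5) = 17
max = 17

17


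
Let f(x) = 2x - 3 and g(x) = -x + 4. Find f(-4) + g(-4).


f(-4) = -11
g(-4) = 8
Sum = -3

-3


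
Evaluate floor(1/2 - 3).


-3


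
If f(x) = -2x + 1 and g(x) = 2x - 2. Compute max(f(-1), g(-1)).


f(-1) = 3
g(-1) = -4
max = 3

3


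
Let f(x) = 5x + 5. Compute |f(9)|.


f(9) = 50
|50| = 50

50


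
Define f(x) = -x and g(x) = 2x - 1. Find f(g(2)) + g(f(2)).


f(g(2)) = -3
g(f(2)) = -5
Sum = -8

-8


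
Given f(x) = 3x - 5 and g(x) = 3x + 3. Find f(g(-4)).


g(-4) = -9
f(-9) = -32

-32


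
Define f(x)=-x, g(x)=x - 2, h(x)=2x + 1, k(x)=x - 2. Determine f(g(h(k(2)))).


k(2) = 0
h(0) = 1
g(1) = -1
f(-1) = 1

1


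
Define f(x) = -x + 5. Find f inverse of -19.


Solve -x + 5 = -19
x = (-19 - 5) / (-1) = 24

24


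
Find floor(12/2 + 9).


12/2 = 6
6 + 9 = 15
floor(15) = 15

15


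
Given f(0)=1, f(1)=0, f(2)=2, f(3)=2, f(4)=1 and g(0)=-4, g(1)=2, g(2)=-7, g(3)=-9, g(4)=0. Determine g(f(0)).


f(0) = 1
g(1) = 2

2


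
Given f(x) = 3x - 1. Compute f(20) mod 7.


f(20) = 59
59 mod 7 = 3

3


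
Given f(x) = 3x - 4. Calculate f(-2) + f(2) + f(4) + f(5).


f(-2) = -10
f(2) = 2
f(4) = 8
f(5) = 11
Sum = 11

11


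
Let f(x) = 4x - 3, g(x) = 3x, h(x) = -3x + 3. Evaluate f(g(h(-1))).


h(-1) = 6
g(6) = 18
f(18) = 69

69


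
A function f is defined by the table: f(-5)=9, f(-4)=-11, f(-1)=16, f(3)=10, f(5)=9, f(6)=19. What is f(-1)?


Reading from the table at x = -1

16


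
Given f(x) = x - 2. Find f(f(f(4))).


f(4) = 2
f(2) = 0
f(0) = -2

-2


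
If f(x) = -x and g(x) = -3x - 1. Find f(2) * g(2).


f(2) = -2
g(2) = -7
Product = 14

14


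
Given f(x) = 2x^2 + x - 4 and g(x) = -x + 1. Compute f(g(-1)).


6


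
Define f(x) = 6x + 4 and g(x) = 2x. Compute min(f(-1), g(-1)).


f(-1) = -2
g(-1) = -2
min = -2

-2


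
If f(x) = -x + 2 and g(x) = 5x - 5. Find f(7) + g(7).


25


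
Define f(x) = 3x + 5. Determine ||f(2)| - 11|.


0


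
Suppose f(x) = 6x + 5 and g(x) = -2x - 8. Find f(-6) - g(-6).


f(-6) = -31
g(-6) = 4
Difference = -35

-35


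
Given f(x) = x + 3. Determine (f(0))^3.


f(0) = 3
(3)^3 = 27

27


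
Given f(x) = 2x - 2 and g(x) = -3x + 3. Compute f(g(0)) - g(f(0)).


f(g(0)) = 4
g(f(0)) = 9
Difference = -5

-5


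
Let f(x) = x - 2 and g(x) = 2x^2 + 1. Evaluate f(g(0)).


g(0) = 1
f(1) = -1

-1


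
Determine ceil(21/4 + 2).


21/4 = 5.25
5.25 + 2 = 7.25
ceil(7.25) = 8

8


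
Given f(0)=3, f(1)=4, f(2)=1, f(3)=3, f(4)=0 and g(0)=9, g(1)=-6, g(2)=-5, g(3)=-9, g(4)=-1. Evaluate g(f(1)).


f(1) = 4
g(4) = -1

-1


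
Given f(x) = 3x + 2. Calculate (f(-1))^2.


f(-1) = -1
(-1)^2 = 1

1


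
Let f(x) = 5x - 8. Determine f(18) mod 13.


f(18) = 82
82 mod 13 = 4

4


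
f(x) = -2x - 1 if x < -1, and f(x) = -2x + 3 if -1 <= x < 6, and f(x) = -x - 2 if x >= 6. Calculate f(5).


5 satisfies -1 <= x < 6
f(5) = -7

-7


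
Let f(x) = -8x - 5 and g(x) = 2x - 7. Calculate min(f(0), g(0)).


f(0) = -5
g(0) = -7
min = -7

-7


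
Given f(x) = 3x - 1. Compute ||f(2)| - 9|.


f(2) = 5
|5| = 5
|5 - 9| = 4

4


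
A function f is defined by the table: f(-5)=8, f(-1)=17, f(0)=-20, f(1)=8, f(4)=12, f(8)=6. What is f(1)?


Reading from the table at x = 1

8


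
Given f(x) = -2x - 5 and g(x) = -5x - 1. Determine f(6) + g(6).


f(6) = -17
g(6) = -31
Sum = -48

-48


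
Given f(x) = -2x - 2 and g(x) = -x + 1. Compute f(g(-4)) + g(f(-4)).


f(g(-4)) = -12
g(f(-4)) = -5
Sum = -17

-17


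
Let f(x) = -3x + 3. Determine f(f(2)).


f(2) = -3
f(-3) = 12

12


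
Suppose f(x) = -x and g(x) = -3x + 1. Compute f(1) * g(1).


2


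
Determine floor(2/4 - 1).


-1


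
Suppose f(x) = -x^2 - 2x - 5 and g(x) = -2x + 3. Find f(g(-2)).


-68


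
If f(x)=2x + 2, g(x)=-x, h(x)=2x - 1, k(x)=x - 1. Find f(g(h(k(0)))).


k(0) = -1
h(-1) = -3
g(-3) = 3
f(3) = 8

8


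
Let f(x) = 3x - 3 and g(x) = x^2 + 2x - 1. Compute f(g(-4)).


g(-4) = 7
f(7) = 18

18


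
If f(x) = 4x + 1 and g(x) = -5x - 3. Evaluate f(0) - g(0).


f(0) = 1
g(0) = -3
Difference = 4

4


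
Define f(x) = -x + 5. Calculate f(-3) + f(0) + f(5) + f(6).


f(-3) = 8
f(0) = 5
f(5) = 0
f(6) = -1
Sum = 12

12


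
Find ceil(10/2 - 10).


10/2 = 5
5 - 10 = -5
ceil(-5) = -5

-5


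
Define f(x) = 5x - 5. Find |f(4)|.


f(4) = 15
|15| = 15

15


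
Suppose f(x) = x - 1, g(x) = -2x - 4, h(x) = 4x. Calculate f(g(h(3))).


h(3) = 12
g(12) = -28
f(-28) = -29

-29
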